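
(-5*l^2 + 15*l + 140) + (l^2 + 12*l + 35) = -4*l^2 + 27*l + 175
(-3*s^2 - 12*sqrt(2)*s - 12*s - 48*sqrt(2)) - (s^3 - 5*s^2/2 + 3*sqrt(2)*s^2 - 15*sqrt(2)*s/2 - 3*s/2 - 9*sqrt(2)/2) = -s^3 - 3*sqrt(2)*s^2 - s^2/2 - 21*s/2 - 9*sqrt(2)*s/2 - 87*sqrt(2)/2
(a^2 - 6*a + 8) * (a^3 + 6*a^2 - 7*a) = a^5 - 35*a^3 + 90*a^2 - 56*a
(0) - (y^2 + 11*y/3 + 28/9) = -y^2 - 11*y/3 - 28/9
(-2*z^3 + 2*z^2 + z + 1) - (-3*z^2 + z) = -2*z^3 + 5*z^2 + 1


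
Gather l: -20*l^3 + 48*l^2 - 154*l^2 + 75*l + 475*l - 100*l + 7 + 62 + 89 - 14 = -20*l^3 - 106*l^2 + 450*l + 144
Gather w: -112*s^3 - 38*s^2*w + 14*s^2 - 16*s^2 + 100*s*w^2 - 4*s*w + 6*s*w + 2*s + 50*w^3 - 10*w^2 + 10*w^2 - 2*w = -112*s^3 - 2*s^2 + 100*s*w^2 + 2*s + 50*w^3 + w*(-38*s^2 + 2*s - 2)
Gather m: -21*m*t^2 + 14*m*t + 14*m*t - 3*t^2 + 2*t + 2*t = m*(-21*t^2 + 28*t) - 3*t^2 + 4*t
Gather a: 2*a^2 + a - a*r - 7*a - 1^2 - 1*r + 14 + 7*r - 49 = 2*a^2 + a*(-r - 6) + 6*r - 36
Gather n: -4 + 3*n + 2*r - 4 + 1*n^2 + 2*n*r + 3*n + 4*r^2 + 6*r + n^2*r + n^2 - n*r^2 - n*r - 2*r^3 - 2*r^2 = n^2*(r + 2) + n*(-r^2 + r + 6) - 2*r^3 + 2*r^2 + 8*r - 8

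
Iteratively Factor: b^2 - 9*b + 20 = (b - 4)*(b - 5)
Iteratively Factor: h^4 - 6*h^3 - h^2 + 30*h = (h - 5)*(h^3 - h^2 - 6*h) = (h - 5)*(h - 3)*(h^2 + 2*h) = (h - 5)*(h - 3)*(h + 2)*(h)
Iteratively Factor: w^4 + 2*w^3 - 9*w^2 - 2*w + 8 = (w - 1)*(w^3 + 3*w^2 - 6*w - 8) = (w - 1)*(w + 1)*(w^2 + 2*w - 8) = (w - 1)*(w + 1)*(w + 4)*(w - 2)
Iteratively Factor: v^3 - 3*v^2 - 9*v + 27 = (v - 3)*(v^2 - 9) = (v - 3)^2*(v + 3)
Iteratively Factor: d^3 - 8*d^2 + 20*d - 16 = (d - 2)*(d^2 - 6*d + 8) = (d - 4)*(d - 2)*(d - 2)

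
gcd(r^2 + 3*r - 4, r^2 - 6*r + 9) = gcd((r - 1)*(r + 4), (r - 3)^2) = 1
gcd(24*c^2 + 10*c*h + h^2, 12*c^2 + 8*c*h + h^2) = 6*c + h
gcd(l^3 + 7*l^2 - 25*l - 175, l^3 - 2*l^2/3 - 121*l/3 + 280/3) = l^2 + 2*l - 35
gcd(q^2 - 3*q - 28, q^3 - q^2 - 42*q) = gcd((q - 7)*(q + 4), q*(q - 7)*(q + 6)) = q - 7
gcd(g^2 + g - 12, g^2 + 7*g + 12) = g + 4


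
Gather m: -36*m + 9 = 9 - 36*m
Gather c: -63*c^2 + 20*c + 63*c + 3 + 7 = -63*c^2 + 83*c + 10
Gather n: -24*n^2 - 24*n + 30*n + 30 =-24*n^2 + 6*n + 30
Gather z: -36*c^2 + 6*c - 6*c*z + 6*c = -36*c^2 - 6*c*z + 12*c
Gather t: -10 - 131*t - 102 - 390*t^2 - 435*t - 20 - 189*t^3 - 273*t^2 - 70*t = -189*t^3 - 663*t^2 - 636*t - 132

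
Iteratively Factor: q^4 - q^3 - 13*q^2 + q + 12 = (q - 4)*(q^3 + 3*q^2 - q - 3) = (q - 4)*(q + 3)*(q^2 - 1) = (q - 4)*(q - 1)*(q + 3)*(q + 1)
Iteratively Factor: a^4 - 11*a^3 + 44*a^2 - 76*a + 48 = (a - 4)*(a^3 - 7*a^2 + 16*a - 12) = (a - 4)*(a - 3)*(a^2 - 4*a + 4) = (a - 4)*(a - 3)*(a - 2)*(a - 2)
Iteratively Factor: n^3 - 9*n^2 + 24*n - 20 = (n - 2)*(n^2 - 7*n + 10) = (n - 5)*(n - 2)*(n - 2)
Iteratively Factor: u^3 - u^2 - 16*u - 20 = (u - 5)*(u^2 + 4*u + 4) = (u - 5)*(u + 2)*(u + 2)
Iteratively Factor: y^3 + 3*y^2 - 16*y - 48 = (y + 3)*(y^2 - 16) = (y - 4)*(y + 3)*(y + 4)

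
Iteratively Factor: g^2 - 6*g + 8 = (g - 2)*(g - 4)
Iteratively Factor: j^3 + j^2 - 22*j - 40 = (j - 5)*(j^2 + 6*j + 8) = (j - 5)*(j + 4)*(j + 2)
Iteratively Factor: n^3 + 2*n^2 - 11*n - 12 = (n - 3)*(n^2 + 5*n + 4) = (n - 3)*(n + 1)*(n + 4)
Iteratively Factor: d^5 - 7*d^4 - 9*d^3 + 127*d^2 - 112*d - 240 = (d + 4)*(d^4 - 11*d^3 + 35*d^2 - 13*d - 60) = (d - 5)*(d + 4)*(d^3 - 6*d^2 + 5*d + 12) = (d - 5)*(d + 1)*(d + 4)*(d^2 - 7*d + 12) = (d - 5)*(d - 4)*(d + 1)*(d + 4)*(d - 3)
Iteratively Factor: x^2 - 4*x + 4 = (x - 2)*(x - 2)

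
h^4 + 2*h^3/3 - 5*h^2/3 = h^2*(h - 1)*(h + 5/3)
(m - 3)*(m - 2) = m^2 - 5*m + 6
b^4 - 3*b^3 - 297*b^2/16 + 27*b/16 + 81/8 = (b - 6)*(b - 3/4)*(b + 3/4)*(b + 3)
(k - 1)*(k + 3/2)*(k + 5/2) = k^3 + 3*k^2 - k/4 - 15/4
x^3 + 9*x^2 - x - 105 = (x - 3)*(x + 5)*(x + 7)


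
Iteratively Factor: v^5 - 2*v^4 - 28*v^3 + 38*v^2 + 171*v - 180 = (v - 3)*(v^4 + v^3 - 25*v^2 - 37*v + 60) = (v - 3)*(v - 1)*(v^3 + 2*v^2 - 23*v - 60) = (v - 3)*(v - 1)*(v + 3)*(v^2 - v - 20) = (v - 5)*(v - 3)*(v - 1)*(v + 3)*(v + 4)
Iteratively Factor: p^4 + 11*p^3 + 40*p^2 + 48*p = (p + 4)*(p^3 + 7*p^2 + 12*p) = (p + 3)*(p + 4)*(p^2 + 4*p) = (p + 3)*(p + 4)^2*(p)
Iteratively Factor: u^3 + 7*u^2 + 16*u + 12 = (u + 2)*(u^2 + 5*u + 6) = (u + 2)*(u + 3)*(u + 2)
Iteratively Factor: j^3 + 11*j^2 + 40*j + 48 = (j + 4)*(j^2 + 7*j + 12) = (j + 3)*(j + 4)*(j + 4)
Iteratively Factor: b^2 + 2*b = (b + 2)*(b)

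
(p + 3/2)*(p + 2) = p^2 + 7*p/2 + 3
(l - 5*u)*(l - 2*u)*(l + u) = l^3 - 6*l^2*u + 3*l*u^2 + 10*u^3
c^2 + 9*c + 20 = (c + 4)*(c + 5)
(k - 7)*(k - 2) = k^2 - 9*k + 14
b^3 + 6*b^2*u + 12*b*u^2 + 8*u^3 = (b + 2*u)^3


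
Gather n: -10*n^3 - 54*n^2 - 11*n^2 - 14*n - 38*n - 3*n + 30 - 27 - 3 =-10*n^3 - 65*n^2 - 55*n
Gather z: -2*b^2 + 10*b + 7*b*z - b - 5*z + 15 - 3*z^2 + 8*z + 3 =-2*b^2 + 9*b - 3*z^2 + z*(7*b + 3) + 18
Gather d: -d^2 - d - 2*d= -d^2 - 3*d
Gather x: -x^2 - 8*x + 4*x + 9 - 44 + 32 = -x^2 - 4*x - 3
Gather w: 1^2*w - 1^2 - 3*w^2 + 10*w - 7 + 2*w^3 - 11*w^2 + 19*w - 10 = 2*w^3 - 14*w^2 + 30*w - 18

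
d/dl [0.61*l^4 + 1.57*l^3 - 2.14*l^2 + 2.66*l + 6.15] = 2.44*l^3 + 4.71*l^2 - 4.28*l + 2.66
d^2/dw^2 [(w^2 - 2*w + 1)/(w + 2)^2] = 6*(5 - 2*w)/(w^4 + 8*w^3 + 24*w^2 + 32*w + 16)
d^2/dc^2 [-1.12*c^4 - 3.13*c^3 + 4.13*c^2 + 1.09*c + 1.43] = -13.44*c^2 - 18.78*c + 8.26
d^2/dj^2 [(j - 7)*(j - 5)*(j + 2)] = 6*j - 20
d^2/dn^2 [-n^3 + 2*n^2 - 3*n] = 4 - 6*n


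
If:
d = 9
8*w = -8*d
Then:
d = 9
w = -9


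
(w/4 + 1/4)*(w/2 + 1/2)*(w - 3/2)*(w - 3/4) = w^4/8 - w^3/32 - 19*w^2/64 + 9/64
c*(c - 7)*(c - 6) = c^3 - 13*c^2 + 42*c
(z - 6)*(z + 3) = z^2 - 3*z - 18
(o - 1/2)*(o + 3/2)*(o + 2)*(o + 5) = o^4 + 8*o^3 + 65*o^2/4 + 19*o/4 - 15/2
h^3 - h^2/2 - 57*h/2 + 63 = (h - 7/2)*(h - 3)*(h + 6)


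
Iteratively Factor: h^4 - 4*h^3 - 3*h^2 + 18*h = (h + 2)*(h^3 - 6*h^2 + 9*h) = (h - 3)*(h + 2)*(h^2 - 3*h) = h*(h - 3)*(h + 2)*(h - 3)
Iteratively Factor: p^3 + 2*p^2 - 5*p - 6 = (p + 1)*(p^2 + p - 6) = (p + 1)*(p + 3)*(p - 2)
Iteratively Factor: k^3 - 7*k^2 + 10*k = (k - 5)*(k^2 - 2*k) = (k - 5)*(k - 2)*(k)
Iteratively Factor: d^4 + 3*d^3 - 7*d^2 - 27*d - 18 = (d + 1)*(d^3 + 2*d^2 - 9*d - 18) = (d + 1)*(d + 2)*(d^2 - 9) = (d - 3)*(d + 1)*(d + 2)*(d + 3)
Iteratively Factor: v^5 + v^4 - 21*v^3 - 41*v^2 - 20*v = (v - 5)*(v^4 + 6*v^3 + 9*v^2 + 4*v) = (v - 5)*(v + 1)*(v^3 + 5*v^2 + 4*v) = (v - 5)*(v + 1)*(v + 4)*(v^2 + v) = (v - 5)*(v + 1)^2*(v + 4)*(v)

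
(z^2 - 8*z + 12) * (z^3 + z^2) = z^5 - 7*z^4 + 4*z^3 + 12*z^2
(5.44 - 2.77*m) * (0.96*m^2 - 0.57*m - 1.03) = -2.6592*m^3 + 6.8013*m^2 - 0.2477*m - 5.6032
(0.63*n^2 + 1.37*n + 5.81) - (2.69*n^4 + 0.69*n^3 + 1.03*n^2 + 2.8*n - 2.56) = -2.69*n^4 - 0.69*n^3 - 0.4*n^2 - 1.43*n + 8.37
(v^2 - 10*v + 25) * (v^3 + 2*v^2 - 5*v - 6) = v^5 - 8*v^4 + 94*v^2 - 65*v - 150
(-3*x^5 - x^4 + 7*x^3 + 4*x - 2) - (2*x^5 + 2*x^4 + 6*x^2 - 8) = -5*x^5 - 3*x^4 + 7*x^3 - 6*x^2 + 4*x + 6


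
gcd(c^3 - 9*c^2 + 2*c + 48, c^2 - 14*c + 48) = c - 8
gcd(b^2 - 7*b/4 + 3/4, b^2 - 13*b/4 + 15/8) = b - 3/4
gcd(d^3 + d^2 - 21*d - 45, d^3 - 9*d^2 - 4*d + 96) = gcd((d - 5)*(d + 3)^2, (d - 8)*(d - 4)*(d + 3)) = d + 3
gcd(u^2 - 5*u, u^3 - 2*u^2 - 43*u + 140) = u - 5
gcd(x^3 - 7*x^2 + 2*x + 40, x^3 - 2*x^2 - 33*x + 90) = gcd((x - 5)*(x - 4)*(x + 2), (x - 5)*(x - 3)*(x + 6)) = x - 5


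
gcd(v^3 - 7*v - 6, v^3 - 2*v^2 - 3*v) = v^2 - 2*v - 3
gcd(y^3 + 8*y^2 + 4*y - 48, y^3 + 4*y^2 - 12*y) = y^2 + 4*y - 12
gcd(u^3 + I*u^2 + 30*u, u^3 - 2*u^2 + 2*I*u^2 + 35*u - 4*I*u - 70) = u - 5*I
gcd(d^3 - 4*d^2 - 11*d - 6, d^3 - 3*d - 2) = d^2 + 2*d + 1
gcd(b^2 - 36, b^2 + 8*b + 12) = b + 6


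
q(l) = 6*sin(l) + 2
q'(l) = 6*cos(l)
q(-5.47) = 6.36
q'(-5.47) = 4.12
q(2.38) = 6.14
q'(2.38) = -4.34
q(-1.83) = -3.80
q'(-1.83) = -1.54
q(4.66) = -3.99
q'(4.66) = -0.31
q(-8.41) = -3.10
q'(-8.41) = -3.17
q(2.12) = 7.12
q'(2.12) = -3.13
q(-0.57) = -1.24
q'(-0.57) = 5.05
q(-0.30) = 0.23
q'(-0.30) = 5.73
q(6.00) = 0.32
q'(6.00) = 5.76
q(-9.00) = -0.47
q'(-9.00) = -5.47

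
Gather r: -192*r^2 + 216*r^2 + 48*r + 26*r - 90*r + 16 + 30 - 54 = 24*r^2 - 16*r - 8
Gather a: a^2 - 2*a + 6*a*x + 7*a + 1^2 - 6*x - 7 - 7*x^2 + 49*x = a^2 + a*(6*x + 5) - 7*x^2 + 43*x - 6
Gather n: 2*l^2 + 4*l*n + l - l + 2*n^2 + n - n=2*l^2 + 4*l*n + 2*n^2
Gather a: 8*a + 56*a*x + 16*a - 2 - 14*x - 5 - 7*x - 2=a*(56*x + 24) - 21*x - 9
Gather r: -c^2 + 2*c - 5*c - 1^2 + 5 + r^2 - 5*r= -c^2 - 3*c + r^2 - 5*r + 4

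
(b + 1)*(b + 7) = b^2 + 8*b + 7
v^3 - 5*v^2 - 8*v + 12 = (v - 6)*(v - 1)*(v + 2)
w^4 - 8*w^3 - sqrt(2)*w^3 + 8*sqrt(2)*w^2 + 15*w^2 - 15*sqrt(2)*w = w*(w - 5)*(w - 3)*(w - sqrt(2))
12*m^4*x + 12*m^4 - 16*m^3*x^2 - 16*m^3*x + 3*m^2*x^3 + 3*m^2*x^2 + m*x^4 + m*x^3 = (-2*m + x)*(-m + x)*(6*m + x)*(m*x + m)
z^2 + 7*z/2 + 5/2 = (z + 1)*(z + 5/2)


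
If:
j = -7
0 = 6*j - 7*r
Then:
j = -7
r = -6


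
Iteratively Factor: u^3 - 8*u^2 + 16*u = (u - 4)*(u^2 - 4*u) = u*(u - 4)*(u - 4)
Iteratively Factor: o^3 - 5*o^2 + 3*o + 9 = (o - 3)*(o^2 - 2*o - 3) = (o - 3)^2*(o + 1)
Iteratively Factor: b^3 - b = (b + 1)*(b^2 - b) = b*(b + 1)*(b - 1)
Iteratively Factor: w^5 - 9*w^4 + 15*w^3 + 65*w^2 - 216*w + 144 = (w - 3)*(w^4 - 6*w^3 - 3*w^2 + 56*w - 48) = (w - 3)*(w + 3)*(w^3 - 9*w^2 + 24*w - 16) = (w - 3)*(w - 1)*(w + 3)*(w^2 - 8*w + 16) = (w - 4)*(w - 3)*(w - 1)*(w + 3)*(w - 4)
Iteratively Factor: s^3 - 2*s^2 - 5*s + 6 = (s - 1)*(s^2 - s - 6) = (s - 3)*(s - 1)*(s + 2)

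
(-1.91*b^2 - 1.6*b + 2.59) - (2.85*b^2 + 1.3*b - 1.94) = -4.76*b^2 - 2.9*b + 4.53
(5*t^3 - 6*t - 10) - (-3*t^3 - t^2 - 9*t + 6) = 8*t^3 + t^2 + 3*t - 16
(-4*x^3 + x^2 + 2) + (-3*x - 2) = -4*x^3 + x^2 - 3*x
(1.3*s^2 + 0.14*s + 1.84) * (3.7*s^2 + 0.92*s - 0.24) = 4.81*s^4 + 1.714*s^3 + 6.6248*s^2 + 1.6592*s - 0.4416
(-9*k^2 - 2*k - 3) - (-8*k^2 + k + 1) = -k^2 - 3*k - 4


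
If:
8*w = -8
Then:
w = -1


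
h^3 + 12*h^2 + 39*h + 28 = (h + 1)*(h + 4)*(h + 7)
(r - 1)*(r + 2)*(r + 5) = r^3 + 6*r^2 + 3*r - 10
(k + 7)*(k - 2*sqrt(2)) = k^2 - 2*sqrt(2)*k + 7*k - 14*sqrt(2)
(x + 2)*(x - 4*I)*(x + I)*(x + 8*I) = x^4 + 2*x^3 + 5*I*x^3 + 28*x^2 + 10*I*x^2 + 56*x + 32*I*x + 64*I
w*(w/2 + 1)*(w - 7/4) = w^3/2 + w^2/8 - 7*w/4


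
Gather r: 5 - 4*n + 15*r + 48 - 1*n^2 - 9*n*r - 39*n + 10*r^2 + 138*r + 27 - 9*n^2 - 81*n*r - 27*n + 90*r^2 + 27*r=-10*n^2 - 70*n + 100*r^2 + r*(180 - 90*n) + 80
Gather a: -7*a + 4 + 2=6 - 7*a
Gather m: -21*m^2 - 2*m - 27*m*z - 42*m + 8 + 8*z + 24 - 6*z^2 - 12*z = -21*m^2 + m*(-27*z - 44) - 6*z^2 - 4*z + 32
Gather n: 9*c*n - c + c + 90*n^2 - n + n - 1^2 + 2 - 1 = 9*c*n + 90*n^2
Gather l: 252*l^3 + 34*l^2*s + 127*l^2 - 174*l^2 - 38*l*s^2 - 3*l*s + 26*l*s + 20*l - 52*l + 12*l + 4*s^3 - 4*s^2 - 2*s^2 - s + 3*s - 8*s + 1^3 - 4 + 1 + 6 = 252*l^3 + l^2*(34*s - 47) + l*(-38*s^2 + 23*s - 20) + 4*s^3 - 6*s^2 - 6*s + 4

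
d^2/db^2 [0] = 0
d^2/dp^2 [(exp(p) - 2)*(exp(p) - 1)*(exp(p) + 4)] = (9*exp(2*p) + 4*exp(p) - 10)*exp(p)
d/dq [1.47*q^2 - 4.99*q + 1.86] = 2.94*q - 4.99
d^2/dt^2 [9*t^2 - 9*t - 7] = 18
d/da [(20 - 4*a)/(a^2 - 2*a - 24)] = 4*(-a^2 + 2*a + 2*(a - 5)*(a - 1) + 24)/(-a^2 + 2*a + 24)^2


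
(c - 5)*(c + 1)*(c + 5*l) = c^3 + 5*c^2*l - 4*c^2 - 20*c*l - 5*c - 25*l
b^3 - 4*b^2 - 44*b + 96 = (b - 8)*(b - 2)*(b + 6)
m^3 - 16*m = m*(m - 4)*(m + 4)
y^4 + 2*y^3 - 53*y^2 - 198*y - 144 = (y - 8)*(y + 1)*(y + 3)*(y + 6)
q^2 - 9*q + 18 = (q - 6)*(q - 3)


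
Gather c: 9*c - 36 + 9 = 9*c - 27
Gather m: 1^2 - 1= 0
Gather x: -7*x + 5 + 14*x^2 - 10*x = 14*x^2 - 17*x + 5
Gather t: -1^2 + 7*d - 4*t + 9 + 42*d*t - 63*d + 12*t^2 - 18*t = -56*d + 12*t^2 + t*(42*d - 22) + 8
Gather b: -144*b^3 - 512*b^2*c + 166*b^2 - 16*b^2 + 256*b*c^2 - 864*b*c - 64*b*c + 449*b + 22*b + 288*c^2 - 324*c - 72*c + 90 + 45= -144*b^3 + b^2*(150 - 512*c) + b*(256*c^2 - 928*c + 471) + 288*c^2 - 396*c + 135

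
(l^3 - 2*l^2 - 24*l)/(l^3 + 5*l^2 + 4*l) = (l - 6)/(l + 1)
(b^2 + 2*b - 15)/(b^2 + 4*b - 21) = (b + 5)/(b + 7)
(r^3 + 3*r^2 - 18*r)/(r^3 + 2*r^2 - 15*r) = (r + 6)/(r + 5)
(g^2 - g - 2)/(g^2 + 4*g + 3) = (g - 2)/(g + 3)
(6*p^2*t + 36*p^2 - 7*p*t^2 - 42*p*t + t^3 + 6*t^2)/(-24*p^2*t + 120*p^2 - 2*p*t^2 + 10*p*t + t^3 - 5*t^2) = (-p*t - 6*p + t^2 + 6*t)/(4*p*t - 20*p + t^2 - 5*t)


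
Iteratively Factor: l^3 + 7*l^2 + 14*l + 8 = (l + 1)*(l^2 + 6*l + 8) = (l + 1)*(l + 2)*(l + 4)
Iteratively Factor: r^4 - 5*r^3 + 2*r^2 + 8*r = (r - 4)*(r^3 - r^2 - 2*r) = r*(r - 4)*(r^2 - r - 2) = r*(r - 4)*(r - 2)*(r + 1)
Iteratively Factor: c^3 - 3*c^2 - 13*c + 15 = (c - 1)*(c^2 - 2*c - 15) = (c - 5)*(c - 1)*(c + 3)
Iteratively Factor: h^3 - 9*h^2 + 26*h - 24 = (h - 4)*(h^2 - 5*h + 6) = (h - 4)*(h - 3)*(h - 2)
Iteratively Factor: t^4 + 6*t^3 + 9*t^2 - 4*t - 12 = (t - 1)*(t^3 + 7*t^2 + 16*t + 12) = (t - 1)*(t + 2)*(t^2 + 5*t + 6) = (t - 1)*(t + 2)^2*(t + 3)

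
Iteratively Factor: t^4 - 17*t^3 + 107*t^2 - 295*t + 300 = (t - 3)*(t^3 - 14*t^2 + 65*t - 100) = (t - 5)*(t - 3)*(t^2 - 9*t + 20) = (t - 5)^2*(t - 3)*(t - 4)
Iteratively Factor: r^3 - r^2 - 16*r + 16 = (r - 1)*(r^2 - 16) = (r - 4)*(r - 1)*(r + 4)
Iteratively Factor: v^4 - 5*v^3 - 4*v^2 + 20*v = (v + 2)*(v^3 - 7*v^2 + 10*v) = (v - 5)*(v + 2)*(v^2 - 2*v) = (v - 5)*(v - 2)*(v + 2)*(v)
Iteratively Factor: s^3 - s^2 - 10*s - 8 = (s + 1)*(s^2 - 2*s - 8) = (s - 4)*(s + 1)*(s + 2)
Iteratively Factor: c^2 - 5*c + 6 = (c - 2)*(c - 3)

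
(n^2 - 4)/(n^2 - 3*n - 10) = (n - 2)/(n - 5)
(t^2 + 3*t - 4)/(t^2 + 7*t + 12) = (t - 1)/(t + 3)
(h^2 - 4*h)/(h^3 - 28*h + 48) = h/(h^2 + 4*h - 12)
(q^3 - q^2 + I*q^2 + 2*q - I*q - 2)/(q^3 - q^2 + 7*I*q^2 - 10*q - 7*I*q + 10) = (q - I)/(q + 5*I)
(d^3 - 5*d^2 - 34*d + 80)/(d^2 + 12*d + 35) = (d^2 - 10*d + 16)/(d + 7)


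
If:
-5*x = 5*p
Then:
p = -x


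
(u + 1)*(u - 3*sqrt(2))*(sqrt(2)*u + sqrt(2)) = sqrt(2)*u^3 - 6*u^2 + 2*sqrt(2)*u^2 - 12*u + sqrt(2)*u - 6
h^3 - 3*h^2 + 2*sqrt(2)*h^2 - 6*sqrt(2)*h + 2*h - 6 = (h - 3)*(h + sqrt(2))^2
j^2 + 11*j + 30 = (j + 5)*(j + 6)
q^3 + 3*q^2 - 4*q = q*(q - 1)*(q + 4)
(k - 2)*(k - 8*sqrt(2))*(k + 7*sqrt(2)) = k^3 - 2*k^2 - sqrt(2)*k^2 - 112*k + 2*sqrt(2)*k + 224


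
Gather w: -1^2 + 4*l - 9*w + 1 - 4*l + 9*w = 0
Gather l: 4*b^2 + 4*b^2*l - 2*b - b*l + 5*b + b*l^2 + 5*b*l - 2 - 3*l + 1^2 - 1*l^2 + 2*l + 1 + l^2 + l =4*b^2 + b*l^2 + 3*b + l*(4*b^2 + 4*b)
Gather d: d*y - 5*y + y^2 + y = d*y + y^2 - 4*y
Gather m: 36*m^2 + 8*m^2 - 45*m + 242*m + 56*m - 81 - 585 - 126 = 44*m^2 + 253*m - 792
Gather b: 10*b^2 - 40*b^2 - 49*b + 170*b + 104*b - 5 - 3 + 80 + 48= -30*b^2 + 225*b + 120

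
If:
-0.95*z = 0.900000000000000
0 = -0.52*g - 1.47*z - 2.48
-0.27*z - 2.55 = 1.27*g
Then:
No Solution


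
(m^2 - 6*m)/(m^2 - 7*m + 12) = m*(m - 6)/(m^2 - 7*m + 12)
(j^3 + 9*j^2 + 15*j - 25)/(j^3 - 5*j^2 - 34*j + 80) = (j^2 + 4*j - 5)/(j^2 - 10*j + 16)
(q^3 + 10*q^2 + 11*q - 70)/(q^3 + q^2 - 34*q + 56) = (q + 5)/(q - 4)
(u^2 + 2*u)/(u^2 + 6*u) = (u + 2)/(u + 6)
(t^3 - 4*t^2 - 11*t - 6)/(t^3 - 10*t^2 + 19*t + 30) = (t + 1)/(t - 5)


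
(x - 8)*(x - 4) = x^2 - 12*x + 32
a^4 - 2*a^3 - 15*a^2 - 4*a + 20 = (a - 5)*(a - 1)*(a + 2)^2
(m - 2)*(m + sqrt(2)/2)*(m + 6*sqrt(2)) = m^3 - 2*m^2 + 13*sqrt(2)*m^2/2 - 13*sqrt(2)*m + 6*m - 12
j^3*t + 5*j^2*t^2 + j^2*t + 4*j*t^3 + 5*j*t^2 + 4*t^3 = (j + t)*(j + 4*t)*(j*t + t)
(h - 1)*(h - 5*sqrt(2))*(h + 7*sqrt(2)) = h^3 - h^2 + 2*sqrt(2)*h^2 - 70*h - 2*sqrt(2)*h + 70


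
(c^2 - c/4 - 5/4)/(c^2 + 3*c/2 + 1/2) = (4*c - 5)/(2*(2*c + 1))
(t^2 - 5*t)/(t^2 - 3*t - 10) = t/(t + 2)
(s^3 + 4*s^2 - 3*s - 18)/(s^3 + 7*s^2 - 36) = (s + 3)/(s + 6)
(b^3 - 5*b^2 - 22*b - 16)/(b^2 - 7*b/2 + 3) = 2*(b^3 - 5*b^2 - 22*b - 16)/(2*b^2 - 7*b + 6)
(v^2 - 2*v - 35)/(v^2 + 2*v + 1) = (v^2 - 2*v - 35)/(v^2 + 2*v + 1)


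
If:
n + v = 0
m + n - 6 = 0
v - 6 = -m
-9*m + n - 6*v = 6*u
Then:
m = 6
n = 0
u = -9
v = 0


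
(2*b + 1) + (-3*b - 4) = -b - 3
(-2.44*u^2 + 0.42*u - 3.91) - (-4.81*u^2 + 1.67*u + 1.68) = 2.37*u^2 - 1.25*u - 5.59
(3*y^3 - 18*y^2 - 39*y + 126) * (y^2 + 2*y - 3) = 3*y^5 - 12*y^4 - 84*y^3 + 102*y^2 + 369*y - 378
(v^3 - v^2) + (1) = v^3 - v^2 + 1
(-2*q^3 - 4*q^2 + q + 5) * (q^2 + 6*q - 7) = -2*q^5 - 16*q^4 - 9*q^3 + 39*q^2 + 23*q - 35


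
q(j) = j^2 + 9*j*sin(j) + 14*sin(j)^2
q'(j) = 9*j*cos(j) + 2*j + 28*sin(j)*cos(j) + 9*sin(j)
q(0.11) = 0.29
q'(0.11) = 5.25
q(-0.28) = 1.84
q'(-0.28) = -12.91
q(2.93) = 14.74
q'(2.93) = -23.78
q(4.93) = -5.67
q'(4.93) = 4.75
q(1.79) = 32.27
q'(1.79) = 2.92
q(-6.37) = 45.65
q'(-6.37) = -73.05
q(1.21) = 23.91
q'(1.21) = 23.93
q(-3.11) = 10.57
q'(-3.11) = 22.36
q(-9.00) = 116.76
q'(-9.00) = 62.61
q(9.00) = 116.76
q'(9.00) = -62.61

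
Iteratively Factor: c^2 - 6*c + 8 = (c - 4)*(c - 2)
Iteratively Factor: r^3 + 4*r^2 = (r)*(r^2 + 4*r) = r^2*(r + 4)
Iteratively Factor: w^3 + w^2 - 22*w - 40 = (w - 5)*(w^2 + 6*w + 8) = (w - 5)*(w + 4)*(w + 2)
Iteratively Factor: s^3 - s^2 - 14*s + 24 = (s - 2)*(s^2 + s - 12) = (s - 2)*(s + 4)*(s - 3)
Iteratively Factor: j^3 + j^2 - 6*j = (j)*(j^2 + j - 6) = j*(j + 3)*(j - 2)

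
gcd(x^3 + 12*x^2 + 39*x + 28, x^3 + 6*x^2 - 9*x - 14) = x^2 + 8*x + 7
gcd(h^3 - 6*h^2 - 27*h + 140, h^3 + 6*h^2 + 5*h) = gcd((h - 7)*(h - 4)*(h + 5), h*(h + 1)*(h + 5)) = h + 5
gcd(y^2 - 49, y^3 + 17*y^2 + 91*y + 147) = y + 7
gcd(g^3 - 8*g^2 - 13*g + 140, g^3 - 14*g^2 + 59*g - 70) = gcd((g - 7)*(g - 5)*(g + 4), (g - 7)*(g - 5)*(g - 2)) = g^2 - 12*g + 35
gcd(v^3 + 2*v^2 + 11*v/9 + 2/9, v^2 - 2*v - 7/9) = v + 1/3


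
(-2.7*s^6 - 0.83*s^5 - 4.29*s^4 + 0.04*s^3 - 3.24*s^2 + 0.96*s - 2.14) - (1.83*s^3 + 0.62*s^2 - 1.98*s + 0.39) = -2.7*s^6 - 0.83*s^5 - 4.29*s^4 - 1.79*s^3 - 3.86*s^2 + 2.94*s - 2.53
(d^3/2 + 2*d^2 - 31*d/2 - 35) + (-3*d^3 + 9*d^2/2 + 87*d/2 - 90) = -5*d^3/2 + 13*d^2/2 + 28*d - 125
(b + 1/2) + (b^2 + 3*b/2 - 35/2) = b^2 + 5*b/2 - 17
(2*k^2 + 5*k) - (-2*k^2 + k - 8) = 4*k^2 + 4*k + 8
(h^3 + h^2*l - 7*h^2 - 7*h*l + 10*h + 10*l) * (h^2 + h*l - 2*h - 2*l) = h^5 + 2*h^4*l - 9*h^4 + h^3*l^2 - 18*h^3*l + 24*h^3 - 9*h^2*l^2 + 48*h^2*l - 20*h^2 + 24*h*l^2 - 40*h*l - 20*l^2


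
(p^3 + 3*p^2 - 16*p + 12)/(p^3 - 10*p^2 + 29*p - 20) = (p^2 + 4*p - 12)/(p^2 - 9*p + 20)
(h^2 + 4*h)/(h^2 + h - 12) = h/(h - 3)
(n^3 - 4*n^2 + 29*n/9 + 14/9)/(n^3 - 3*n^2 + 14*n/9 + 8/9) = (3*n - 7)/(3*n - 4)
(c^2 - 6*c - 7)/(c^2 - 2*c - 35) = (c + 1)/(c + 5)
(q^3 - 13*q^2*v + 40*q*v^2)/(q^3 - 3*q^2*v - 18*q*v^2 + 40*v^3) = q*(q - 8*v)/(q^2 + 2*q*v - 8*v^2)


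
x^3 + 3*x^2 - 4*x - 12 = (x - 2)*(x + 2)*(x + 3)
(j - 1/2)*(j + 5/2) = j^2 + 2*j - 5/4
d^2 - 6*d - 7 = (d - 7)*(d + 1)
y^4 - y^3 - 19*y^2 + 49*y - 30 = (y - 3)*(y - 2)*(y - 1)*(y + 5)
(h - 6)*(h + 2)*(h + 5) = h^3 + h^2 - 32*h - 60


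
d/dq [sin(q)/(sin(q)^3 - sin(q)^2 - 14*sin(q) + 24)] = (-2*sin(q)^3 + sin(q)^2 + 24)*cos(q)/(sin(q)^3 - sin(q)^2 - 14*sin(q) + 24)^2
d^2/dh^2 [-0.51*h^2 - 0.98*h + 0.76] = -1.02000000000000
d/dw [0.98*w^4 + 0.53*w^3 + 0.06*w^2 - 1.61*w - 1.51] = 3.92*w^3 + 1.59*w^2 + 0.12*w - 1.61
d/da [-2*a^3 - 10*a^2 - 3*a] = -6*a^2 - 20*a - 3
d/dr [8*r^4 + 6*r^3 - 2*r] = 32*r^3 + 18*r^2 - 2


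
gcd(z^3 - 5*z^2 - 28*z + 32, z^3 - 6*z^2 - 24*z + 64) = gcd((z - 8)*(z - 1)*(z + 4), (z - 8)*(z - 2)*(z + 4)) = z^2 - 4*z - 32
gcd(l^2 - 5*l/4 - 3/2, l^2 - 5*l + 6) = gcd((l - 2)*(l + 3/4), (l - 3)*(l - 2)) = l - 2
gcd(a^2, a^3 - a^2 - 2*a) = a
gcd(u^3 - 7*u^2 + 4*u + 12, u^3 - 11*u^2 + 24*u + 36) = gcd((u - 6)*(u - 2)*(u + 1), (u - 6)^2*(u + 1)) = u^2 - 5*u - 6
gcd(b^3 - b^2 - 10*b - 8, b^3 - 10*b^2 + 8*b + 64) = b^2 - 2*b - 8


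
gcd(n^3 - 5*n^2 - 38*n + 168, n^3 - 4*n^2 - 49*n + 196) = n^2 - 11*n + 28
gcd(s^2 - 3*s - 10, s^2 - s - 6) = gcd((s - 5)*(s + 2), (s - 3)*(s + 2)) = s + 2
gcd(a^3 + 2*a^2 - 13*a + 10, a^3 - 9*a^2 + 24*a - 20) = a - 2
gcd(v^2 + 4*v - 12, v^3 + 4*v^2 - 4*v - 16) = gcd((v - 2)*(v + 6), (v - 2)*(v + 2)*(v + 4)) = v - 2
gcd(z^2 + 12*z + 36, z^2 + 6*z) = z + 6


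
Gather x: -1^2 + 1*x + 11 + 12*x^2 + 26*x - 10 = 12*x^2 + 27*x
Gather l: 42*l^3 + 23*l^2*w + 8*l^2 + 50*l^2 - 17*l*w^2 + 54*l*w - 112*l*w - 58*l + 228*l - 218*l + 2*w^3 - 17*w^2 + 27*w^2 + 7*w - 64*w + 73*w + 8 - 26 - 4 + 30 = 42*l^3 + l^2*(23*w + 58) + l*(-17*w^2 - 58*w - 48) + 2*w^3 + 10*w^2 + 16*w + 8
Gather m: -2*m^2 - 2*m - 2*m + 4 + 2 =-2*m^2 - 4*m + 6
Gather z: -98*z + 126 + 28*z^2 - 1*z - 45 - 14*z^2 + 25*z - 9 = 14*z^2 - 74*z + 72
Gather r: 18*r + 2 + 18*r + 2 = 36*r + 4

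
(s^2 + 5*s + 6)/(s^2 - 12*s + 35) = (s^2 + 5*s + 6)/(s^2 - 12*s + 35)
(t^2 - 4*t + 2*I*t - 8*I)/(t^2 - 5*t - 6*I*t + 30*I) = (t^2 + 2*t*(-2 + I) - 8*I)/(t^2 - t*(5 + 6*I) + 30*I)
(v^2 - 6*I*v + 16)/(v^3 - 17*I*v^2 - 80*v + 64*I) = (v + 2*I)/(v^2 - 9*I*v - 8)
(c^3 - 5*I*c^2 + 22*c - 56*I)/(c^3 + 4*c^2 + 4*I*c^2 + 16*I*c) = (c^2 - 9*I*c - 14)/(c*(c + 4))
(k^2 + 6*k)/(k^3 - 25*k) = (k + 6)/(k^2 - 25)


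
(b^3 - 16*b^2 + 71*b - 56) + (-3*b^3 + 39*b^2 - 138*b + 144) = -2*b^3 + 23*b^2 - 67*b + 88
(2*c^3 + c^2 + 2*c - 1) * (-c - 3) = -2*c^4 - 7*c^3 - 5*c^2 - 5*c + 3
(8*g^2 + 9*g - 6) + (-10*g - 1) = 8*g^2 - g - 7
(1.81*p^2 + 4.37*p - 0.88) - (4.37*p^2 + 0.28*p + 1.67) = -2.56*p^2 + 4.09*p - 2.55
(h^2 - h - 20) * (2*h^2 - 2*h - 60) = 2*h^4 - 4*h^3 - 98*h^2 + 100*h + 1200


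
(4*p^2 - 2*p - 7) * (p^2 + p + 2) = 4*p^4 + 2*p^3 - p^2 - 11*p - 14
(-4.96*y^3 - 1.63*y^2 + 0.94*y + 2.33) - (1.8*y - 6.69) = -4.96*y^3 - 1.63*y^2 - 0.86*y + 9.02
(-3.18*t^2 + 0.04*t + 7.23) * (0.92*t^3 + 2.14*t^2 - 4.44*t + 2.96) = -2.9256*t^5 - 6.7684*t^4 + 20.8564*t^3 + 5.8818*t^2 - 31.9828*t + 21.4008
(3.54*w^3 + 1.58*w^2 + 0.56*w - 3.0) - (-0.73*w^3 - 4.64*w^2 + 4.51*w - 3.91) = 4.27*w^3 + 6.22*w^2 - 3.95*w + 0.91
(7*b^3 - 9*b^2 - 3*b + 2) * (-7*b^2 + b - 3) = -49*b^5 + 70*b^4 - 9*b^3 + 10*b^2 + 11*b - 6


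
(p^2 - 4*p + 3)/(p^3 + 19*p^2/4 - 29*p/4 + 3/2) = 4*(p - 3)/(4*p^2 + 23*p - 6)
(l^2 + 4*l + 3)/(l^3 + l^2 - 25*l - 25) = (l + 3)/(l^2 - 25)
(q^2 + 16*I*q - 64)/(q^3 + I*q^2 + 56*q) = (q + 8*I)/(q*(q - 7*I))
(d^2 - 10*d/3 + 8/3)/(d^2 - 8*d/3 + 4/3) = (3*d - 4)/(3*d - 2)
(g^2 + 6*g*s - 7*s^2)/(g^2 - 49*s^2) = (-g + s)/(-g + 7*s)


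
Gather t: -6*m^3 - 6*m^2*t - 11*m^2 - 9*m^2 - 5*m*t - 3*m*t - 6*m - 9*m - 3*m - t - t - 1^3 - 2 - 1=-6*m^3 - 20*m^2 - 18*m + t*(-6*m^2 - 8*m - 2) - 4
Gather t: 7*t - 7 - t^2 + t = -t^2 + 8*t - 7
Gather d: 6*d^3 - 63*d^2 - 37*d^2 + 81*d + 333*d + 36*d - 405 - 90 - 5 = 6*d^3 - 100*d^2 + 450*d - 500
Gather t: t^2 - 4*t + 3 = t^2 - 4*t + 3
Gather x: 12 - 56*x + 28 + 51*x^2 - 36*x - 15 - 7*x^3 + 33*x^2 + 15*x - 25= -7*x^3 + 84*x^2 - 77*x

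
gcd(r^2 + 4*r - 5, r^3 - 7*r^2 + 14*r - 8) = r - 1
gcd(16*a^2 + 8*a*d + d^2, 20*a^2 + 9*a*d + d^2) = 4*a + d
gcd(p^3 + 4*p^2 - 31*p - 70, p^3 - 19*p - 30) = p^2 - 3*p - 10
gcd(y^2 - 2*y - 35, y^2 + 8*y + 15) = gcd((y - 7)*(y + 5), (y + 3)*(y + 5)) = y + 5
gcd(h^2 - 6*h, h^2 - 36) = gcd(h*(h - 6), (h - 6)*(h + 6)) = h - 6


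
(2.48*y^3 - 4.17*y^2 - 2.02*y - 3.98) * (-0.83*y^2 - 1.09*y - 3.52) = -2.0584*y^5 + 0.757899999999999*y^4 - 2.5077*y^3 + 20.1836*y^2 + 11.4486*y + 14.0096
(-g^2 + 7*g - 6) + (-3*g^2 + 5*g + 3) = -4*g^2 + 12*g - 3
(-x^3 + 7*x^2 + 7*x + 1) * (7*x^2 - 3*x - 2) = -7*x^5 + 52*x^4 + 30*x^3 - 28*x^2 - 17*x - 2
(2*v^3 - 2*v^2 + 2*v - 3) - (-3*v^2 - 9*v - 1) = 2*v^3 + v^2 + 11*v - 2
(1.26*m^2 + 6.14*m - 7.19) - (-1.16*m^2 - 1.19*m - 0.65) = 2.42*m^2 + 7.33*m - 6.54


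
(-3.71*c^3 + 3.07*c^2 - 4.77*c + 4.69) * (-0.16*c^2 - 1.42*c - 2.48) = 0.5936*c^5 + 4.777*c^4 + 5.6046*c^3 - 1.5906*c^2 + 5.1698*c - 11.6312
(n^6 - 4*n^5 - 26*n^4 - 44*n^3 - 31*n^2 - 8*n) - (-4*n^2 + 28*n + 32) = n^6 - 4*n^5 - 26*n^4 - 44*n^3 - 27*n^2 - 36*n - 32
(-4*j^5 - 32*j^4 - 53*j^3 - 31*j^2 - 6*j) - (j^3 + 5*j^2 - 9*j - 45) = -4*j^5 - 32*j^4 - 54*j^3 - 36*j^2 + 3*j + 45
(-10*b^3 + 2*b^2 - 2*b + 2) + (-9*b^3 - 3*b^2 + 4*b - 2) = -19*b^3 - b^2 + 2*b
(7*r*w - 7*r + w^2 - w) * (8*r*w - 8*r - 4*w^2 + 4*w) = 56*r^2*w^2 - 112*r^2*w + 56*r^2 - 20*r*w^3 + 40*r*w^2 - 20*r*w - 4*w^4 + 8*w^3 - 4*w^2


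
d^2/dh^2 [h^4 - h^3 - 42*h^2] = 12*h^2 - 6*h - 84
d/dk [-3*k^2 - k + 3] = -6*k - 1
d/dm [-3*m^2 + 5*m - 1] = 5 - 6*m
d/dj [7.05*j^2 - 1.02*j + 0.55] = 14.1*j - 1.02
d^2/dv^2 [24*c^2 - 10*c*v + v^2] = 2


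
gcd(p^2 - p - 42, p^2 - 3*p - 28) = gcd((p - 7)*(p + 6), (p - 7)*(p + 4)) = p - 7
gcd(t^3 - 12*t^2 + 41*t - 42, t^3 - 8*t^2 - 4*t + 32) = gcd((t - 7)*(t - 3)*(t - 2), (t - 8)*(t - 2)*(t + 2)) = t - 2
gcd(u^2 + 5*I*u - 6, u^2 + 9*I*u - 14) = u + 2*I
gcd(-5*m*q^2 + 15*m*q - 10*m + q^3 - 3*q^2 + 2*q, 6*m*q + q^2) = 1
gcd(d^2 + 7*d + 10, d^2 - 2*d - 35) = d + 5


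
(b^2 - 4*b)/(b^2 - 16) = b/(b + 4)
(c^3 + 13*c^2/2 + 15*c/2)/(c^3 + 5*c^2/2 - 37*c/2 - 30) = c/(c - 4)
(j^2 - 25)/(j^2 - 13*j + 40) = (j + 5)/(j - 8)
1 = 1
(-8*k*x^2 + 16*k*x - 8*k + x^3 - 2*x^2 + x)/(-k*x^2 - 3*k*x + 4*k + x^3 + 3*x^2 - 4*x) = (-8*k*x + 8*k + x^2 - x)/(-k*x - 4*k + x^2 + 4*x)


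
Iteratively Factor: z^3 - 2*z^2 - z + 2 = (z - 1)*(z^2 - z - 2) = (z - 1)*(z + 1)*(z - 2)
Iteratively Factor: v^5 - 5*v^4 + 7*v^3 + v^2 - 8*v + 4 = (v - 2)*(v^4 - 3*v^3 + v^2 + 3*v - 2) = (v - 2)^2*(v^3 - v^2 - v + 1) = (v - 2)^2*(v - 1)*(v^2 - 1) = (v - 2)^2*(v - 1)*(v + 1)*(v - 1)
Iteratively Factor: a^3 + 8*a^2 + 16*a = (a)*(a^2 + 8*a + 16) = a*(a + 4)*(a + 4)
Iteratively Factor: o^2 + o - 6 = (o - 2)*(o + 3)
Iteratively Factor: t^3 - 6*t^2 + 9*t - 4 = (t - 1)*(t^2 - 5*t + 4) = (t - 1)^2*(t - 4)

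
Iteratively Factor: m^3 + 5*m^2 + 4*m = (m + 1)*(m^2 + 4*m) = m*(m + 1)*(m + 4)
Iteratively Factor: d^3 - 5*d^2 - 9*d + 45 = (d - 5)*(d^2 - 9) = (d - 5)*(d - 3)*(d + 3)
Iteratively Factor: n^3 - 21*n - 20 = (n - 5)*(n^2 + 5*n + 4) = (n - 5)*(n + 1)*(n + 4)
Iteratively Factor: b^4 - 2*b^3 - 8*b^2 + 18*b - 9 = (b - 3)*(b^3 + b^2 - 5*b + 3) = (b - 3)*(b + 3)*(b^2 - 2*b + 1) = (b - 3)*(b - 1)*(b + 3)*(b - 1)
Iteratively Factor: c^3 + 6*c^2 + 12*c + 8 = (c + 2)*(c^2 + 4*c + 4) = (c + 2)^2*(c + 2)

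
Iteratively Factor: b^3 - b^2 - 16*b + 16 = (b - 4)*(b^2 + 3*b - 4) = (b - 4)*(b + 4)*(b - 1)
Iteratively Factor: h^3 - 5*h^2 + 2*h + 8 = (h - 2)*(h^2 - 3*h - 4) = (h - 2)*(h + 1)*(h - 4)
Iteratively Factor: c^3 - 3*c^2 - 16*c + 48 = (c + 4)*(c^2 - 7*c + 12) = (c - 3)*(c + 4)*(c - 4)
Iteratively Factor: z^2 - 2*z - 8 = (z - 4)*(z + 2)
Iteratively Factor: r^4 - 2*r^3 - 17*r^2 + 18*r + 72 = (r - 3)*(r^3 + r^2 - 14*r - 24) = (r - 3)*(r + 2)*(r^2 - r - 12) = (r - 3)*(r + 2)*(r + 3)*(r - 4)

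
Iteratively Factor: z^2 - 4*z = (z - 4)*(z)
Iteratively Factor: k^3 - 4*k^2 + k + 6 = (k - 3)*(k^2 - k - 2) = (k - 3)*(k - 2)*(k + 1)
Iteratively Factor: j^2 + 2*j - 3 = (j - 1)*(j + 3)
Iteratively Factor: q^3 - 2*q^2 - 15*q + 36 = (q - 3)*(q^2 + q - 12) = (q - 3)^2*(q + 4)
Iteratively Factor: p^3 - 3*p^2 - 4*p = (p + 1)*(p^2 - 4*p) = (p - 4)*(p + 1)*(p)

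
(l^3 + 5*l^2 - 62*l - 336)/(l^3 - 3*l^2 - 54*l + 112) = (l + 6)/(l - 2)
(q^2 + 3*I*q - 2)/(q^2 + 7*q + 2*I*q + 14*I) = (q + I)/(q + 7)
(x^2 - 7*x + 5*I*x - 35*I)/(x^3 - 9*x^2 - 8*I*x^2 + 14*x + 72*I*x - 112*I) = (x + 5*I)/(x^2 + x*(-2 - 8*I) + 16*I)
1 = 1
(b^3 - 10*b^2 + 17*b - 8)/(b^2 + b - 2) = (b^2 - 9*b + 8)/(b + 2)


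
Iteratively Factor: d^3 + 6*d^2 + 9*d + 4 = (d + 1)*(d^2 + 5*d + 4) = (d + 1)^2*(d + 4)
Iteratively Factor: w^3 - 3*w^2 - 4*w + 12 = (w - 2)*(w^2 - w - 6) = (w - 3)*(w - 2)*(w + 2)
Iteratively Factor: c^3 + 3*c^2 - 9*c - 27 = (c - 3)*(c^2 + 6*c + 9) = (c - 3)*(c + 3)*(c + 3)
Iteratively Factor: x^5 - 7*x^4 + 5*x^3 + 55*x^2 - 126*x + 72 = (x - 2)*(x^4 - 5*x^3 - 5*x^2 + 45*x - 36) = (x - 3)*(x - 2)*(x^3 - 2*x^2 - 11*x + 12) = (x - 3)*(x - 2)*(x - 1)*(x^2 - x - 12) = (x - 3)*(x - 2)*(x - 1)*(x + 3)*(x - 4)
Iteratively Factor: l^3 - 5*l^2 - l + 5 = (l + 1)*(l^2 - 6*l + 5) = (l - 1)*(l + 1)*(l - 5)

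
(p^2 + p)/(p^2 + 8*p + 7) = p/(p + 7)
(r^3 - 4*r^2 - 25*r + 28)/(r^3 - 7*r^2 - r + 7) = (r + 4)/(r + 1)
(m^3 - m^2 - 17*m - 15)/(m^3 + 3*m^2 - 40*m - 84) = (m^3 - m^2 - 17*m - 15)/(m^3 + 3*m^2 - 40*m - 84)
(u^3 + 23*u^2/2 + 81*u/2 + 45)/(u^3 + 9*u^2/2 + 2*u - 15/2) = (u + 6)/(u - 1)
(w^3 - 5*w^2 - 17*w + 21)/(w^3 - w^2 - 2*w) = (-w^3 + 5*w^2 + 17*w - 21)/(w*(-w^2 + w + 2))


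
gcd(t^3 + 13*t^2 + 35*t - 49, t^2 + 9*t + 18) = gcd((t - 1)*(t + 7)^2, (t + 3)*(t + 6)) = 1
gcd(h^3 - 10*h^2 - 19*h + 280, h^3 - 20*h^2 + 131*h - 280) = h^2 - 15*h + 56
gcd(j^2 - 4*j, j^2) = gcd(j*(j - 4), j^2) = j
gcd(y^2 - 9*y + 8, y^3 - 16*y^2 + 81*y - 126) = 1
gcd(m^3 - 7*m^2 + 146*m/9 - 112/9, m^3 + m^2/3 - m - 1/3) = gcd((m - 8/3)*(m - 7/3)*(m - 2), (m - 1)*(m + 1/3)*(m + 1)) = 1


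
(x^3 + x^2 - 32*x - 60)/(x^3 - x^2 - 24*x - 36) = (x + 5)/(x + 3)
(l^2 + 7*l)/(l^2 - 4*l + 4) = l*(l + 7)/(l^2 - 4*l + 4)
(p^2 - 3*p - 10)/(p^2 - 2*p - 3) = (-p^2 + 3*p + 10)/(-p^2 + 2*p + 3)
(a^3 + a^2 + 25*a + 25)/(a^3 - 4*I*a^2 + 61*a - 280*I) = (a^2 + a*(1 + 5*I) + 5*I)/(a^2 + I*a + 56)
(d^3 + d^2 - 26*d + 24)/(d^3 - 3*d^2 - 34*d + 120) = (d - 1)/(d - 5)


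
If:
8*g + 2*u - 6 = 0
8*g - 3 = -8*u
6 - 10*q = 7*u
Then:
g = 7/8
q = 19/20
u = -1/2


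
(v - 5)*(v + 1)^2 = v^3 - 3*v^2 - 9*v - 5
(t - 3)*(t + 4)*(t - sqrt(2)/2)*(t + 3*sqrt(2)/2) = t^4 + t^3 + sqrt(2)*t^3 - 27*t^2/2 + sqrt(2)*t^2 - 12*sqrt(2)*t - 3*t/2 + 18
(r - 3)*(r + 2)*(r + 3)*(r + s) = r^4 + r^3*s + 2*r^3 + 2*r^2*s - 9*r^2 - 9*r*s - 18*r - 18*s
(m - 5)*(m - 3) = m^2 - 8*m + 15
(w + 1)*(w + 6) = w^2 + 7*w + 6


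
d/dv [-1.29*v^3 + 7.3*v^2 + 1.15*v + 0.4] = -3.87*v^2 + 14.6*v + 1.15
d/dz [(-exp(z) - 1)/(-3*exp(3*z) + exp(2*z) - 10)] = (-(exp(z) + 1)*(9*exp(z) - 2)*exp(z) + 3*exp(3*z) - exp(2*z) + 10)*exp(z)/(3*exp(3*z) - exp(2*z) + 10)^2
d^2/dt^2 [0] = 0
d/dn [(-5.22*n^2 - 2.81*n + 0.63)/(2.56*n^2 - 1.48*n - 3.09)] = (14.9192*n^2 + 29.034*n + 9.6153)/(6.5536*n^4 - 7.5776*n^3 - 13.6304*n^2 + 9.1464*n + 9.5481)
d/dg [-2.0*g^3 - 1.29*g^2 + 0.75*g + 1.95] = -6.0*g^2 - 2.58*g + 0.75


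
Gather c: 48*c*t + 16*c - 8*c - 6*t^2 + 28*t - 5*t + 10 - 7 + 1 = c*(48*t + 8) - 6*t^2 + 23*t + 4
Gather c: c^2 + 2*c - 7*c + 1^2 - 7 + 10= c^2 - 5*c + 4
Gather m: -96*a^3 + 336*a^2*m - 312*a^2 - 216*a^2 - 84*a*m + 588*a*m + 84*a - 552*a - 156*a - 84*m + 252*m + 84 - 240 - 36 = -96*a^3 - 528*a^2 - 624*a + m*(336*a^2 + 504*a + 168) - 192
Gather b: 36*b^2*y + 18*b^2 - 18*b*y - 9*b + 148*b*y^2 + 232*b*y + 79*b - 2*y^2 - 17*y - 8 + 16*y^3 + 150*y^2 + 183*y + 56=b^2*(36*y + 18) + b*(148*y^2 + 214*y + 70) + 16*y^3 + 148*y^2 + 166*y + 48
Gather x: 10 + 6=16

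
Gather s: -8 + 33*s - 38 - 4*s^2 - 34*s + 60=-4*s^2 - s + 14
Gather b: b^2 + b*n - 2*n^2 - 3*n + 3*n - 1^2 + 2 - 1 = b^2 + b*n - 2*n^2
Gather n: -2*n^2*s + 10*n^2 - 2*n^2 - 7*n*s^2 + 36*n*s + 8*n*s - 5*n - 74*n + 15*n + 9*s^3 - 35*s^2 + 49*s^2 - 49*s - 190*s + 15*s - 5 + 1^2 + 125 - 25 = n^2*(8 - 2*s) + n*(-7*s^2 + 44*s - 64) + 9*s^3 + 14*s^2 - 224*s + 96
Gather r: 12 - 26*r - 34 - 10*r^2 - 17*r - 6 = -10*r^2 - 43*r - 28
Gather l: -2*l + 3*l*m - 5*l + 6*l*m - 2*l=l*(9*m - 9)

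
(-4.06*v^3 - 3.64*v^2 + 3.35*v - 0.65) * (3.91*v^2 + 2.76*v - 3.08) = -15.8746*v^5 - 25.438*v^4 + 15.5569*v^3 + 17.9157*v^2 - 12.112*v + 2.002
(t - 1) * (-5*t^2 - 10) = -5*t^3 + 5*t^2 - 10*t + 10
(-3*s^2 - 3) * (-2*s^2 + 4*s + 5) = 6*s^4 - 12*s^3 - 9*s^2 - 12*s - 15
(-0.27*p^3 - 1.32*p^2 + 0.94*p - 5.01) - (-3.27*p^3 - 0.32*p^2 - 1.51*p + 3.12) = 3.0*p^3 - 1.0*p^2 + 2.45*p - 8.13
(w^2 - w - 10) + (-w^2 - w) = -2*w - 10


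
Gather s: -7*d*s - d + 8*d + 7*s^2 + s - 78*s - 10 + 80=7*d + 7*s^2 + s*(-7*d - 77) + 70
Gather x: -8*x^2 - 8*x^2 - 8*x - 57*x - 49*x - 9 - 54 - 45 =-16*x^2 - 114*x - 108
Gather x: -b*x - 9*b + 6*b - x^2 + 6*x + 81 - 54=-3*b - x^2 + x*(6 - b) + 27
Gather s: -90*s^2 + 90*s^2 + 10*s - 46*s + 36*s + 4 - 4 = 0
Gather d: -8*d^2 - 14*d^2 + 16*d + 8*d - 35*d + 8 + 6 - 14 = -22*d^2 - 11*d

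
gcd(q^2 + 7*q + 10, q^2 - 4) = q + 2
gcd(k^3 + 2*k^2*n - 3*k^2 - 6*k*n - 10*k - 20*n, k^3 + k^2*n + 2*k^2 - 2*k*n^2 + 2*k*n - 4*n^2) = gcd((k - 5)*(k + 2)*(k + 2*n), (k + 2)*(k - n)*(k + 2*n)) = k^2 + 2*k*n + 2*k + 4*n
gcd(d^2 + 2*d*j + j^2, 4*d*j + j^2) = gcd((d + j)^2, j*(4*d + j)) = 1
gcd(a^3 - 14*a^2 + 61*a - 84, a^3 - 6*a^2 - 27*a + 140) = a^2 - 11*a + 28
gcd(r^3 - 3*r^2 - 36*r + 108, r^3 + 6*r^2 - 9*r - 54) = r^2 + 3*r - 18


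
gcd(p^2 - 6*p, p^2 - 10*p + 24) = p - 6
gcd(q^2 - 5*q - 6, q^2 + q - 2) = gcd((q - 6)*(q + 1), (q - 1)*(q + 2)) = 1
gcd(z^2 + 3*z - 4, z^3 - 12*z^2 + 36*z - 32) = 1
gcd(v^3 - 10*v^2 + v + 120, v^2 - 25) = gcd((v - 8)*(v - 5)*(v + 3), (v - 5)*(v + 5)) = v - 5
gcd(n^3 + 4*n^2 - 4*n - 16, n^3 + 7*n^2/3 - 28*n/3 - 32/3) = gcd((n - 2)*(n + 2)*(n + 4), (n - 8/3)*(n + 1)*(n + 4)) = n + 4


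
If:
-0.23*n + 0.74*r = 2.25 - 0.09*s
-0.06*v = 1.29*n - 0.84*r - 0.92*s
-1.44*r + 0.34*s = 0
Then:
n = 29.8576090180955 - 0.18847028577079*v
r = 8.13185998220113 - 0.0386631068921191*v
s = 34.440818748146 - 0.163749629190151*v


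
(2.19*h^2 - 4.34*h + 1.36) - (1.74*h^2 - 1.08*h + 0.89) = 0.45*h^2 - 3.26*h + 0.47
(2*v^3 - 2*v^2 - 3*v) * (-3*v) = -6*v^4 + 6*v^3 + 9*v^2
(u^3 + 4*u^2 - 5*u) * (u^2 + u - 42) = u^5 + 5*u^4 - 43*u^3 - 173*u^2 + 210*u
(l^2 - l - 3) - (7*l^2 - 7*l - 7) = -6*l^2 + 6*l + 4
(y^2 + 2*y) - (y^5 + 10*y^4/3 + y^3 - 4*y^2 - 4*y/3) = -y^5 - 10*y^4/3 - y^3 + 5*y^2 + 10*y/3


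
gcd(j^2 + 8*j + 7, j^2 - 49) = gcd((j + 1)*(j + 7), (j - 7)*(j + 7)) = j + 7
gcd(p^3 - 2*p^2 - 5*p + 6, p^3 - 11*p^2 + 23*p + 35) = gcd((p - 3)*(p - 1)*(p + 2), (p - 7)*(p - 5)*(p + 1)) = 1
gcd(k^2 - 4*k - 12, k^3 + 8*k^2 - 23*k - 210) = 1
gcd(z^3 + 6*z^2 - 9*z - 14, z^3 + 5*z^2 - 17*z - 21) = z^2 + 8*z + 7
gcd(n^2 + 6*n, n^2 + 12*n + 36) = n + 6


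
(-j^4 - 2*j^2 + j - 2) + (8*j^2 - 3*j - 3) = -j^4 + 6*j^2 - 2*j - 5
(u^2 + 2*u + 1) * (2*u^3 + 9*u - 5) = 2*u^5 + 4*u^4 + 11*u^3 + 13*u^2 - u - 5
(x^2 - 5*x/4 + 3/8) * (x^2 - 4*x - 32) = x^4 - 21*x^3/4 - 213*x^2/8 + 77*x/2 - 12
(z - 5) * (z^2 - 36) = z^3 - 5*z^2 - 36*z + 180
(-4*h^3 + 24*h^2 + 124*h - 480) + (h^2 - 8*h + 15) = -4*h^3 + 25*h^2 + 116*h - 465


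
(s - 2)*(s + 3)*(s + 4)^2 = s^4 + 9*s^3 + 18*s^2 - 32*s - 96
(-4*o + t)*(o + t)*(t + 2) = -4*o^2*t - 8*o^2 - 3*o*t^2 - 6*o*t + t^3 + 2*t^2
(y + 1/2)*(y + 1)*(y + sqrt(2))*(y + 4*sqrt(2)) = y^4 + 3*y^3/2 + 5*sqrt(2)*y^3 + 17*y^2/2 + 15*sqrt(2)*y^2/2 + 5*sqrt(2)*y/2 + 12*y + 4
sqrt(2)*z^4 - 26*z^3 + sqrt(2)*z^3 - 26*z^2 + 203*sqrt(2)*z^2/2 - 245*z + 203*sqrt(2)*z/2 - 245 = (z - 7*sqrt(2))*(z - 7*sqrt(2)/2)*(z - 5*sqrt(2)/2)*(sqrt(2)*z + sqrt(2))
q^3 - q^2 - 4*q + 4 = (q - 2)*(q - 1)*(q + 2)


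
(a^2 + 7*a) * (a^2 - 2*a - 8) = a^4 + 5*a^3 - 22*a^2 - 56*a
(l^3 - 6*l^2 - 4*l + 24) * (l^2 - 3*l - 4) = l^5 - 9*l^4 + 10*l^3 + 60*l^2 - 56*l - 96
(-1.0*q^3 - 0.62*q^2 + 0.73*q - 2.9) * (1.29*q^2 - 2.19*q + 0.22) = -1.29*q^5 + 1.3902*q^4 + 2.0795*q^3 - 5.4761*q^2 + 6.5116*q - 0.638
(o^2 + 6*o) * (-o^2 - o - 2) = -o^4 - 7*o^3 - 8*o^2 - 12*o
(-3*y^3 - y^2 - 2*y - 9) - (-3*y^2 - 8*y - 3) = -3*y^3 + 2*y^2 + 6*y - 6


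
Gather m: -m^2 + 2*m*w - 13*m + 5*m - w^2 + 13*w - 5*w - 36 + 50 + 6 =-m^2 + m*(2*w - 8) - w^2 + 8*w + 20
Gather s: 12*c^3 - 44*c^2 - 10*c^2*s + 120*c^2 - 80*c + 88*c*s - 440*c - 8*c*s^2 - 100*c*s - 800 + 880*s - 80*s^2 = 12*c^3 + 76*c^2 - 520*c + s^2*(-8*c - 80) + s*(-10*c^2 - 12*c + 880) - 800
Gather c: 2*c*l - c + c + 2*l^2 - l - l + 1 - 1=2*c*l + 2*l^2 - 2*l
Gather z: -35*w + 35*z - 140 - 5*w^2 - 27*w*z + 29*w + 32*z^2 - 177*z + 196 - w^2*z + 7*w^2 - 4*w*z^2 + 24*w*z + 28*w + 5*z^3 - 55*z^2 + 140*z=2*w^2 + 22*w + 5*z^3 + z^2*(-4*w - 23) + z*(-w^2 - 3*w - 2) + 56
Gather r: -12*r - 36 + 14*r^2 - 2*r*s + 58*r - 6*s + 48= 14*r^2 + r*(46 - 2*s) - 6*s + 12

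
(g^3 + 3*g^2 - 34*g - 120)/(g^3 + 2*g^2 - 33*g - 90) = (g + 4)/(g + 3)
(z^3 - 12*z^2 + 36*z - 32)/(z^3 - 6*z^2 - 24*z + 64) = (z - 2)/(z + 4)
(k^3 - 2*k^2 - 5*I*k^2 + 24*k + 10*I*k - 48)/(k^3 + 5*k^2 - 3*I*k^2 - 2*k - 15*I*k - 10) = (k^3 - k^2*(2 + 5*I) + 2*k*(12 + 5*I) - 48)/(k^3 + k^2*(5 - 3*I) - k*(2 + 15*I) - 10)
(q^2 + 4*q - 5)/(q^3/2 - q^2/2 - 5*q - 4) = 2*(-q^2 - 4*q + 5)/(-q^3 + q^2 + 10*q + 8)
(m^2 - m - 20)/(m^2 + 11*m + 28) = (m - 5)/(m + 7)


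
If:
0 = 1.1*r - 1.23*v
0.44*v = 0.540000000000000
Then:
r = 1.37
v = 1.23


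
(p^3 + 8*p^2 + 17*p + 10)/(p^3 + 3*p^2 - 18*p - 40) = (p + 1)/(p - 4)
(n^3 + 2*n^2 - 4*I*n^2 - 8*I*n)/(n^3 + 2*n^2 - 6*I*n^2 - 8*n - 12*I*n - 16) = n/(n - 2*I)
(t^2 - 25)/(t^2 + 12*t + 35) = (t - 5)/(t + 7)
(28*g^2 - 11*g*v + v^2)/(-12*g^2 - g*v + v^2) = (-7*g + v)/(3*g + v)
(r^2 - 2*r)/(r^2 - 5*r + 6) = r/(r - 3)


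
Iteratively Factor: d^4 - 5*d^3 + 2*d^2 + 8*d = (d)*(d^3 - 5*d^2 + 2*d + 8) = d*(d + 1)*(d^2 - 6*d + 8) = d*(d - 4)*(d + 1)*(d - 2)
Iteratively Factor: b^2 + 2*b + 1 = (b + 1)*(b + 1)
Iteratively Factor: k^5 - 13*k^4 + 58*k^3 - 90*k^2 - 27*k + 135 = (k - 5)*(k^4 - 8*k^3 + 18*k^2 - 27) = (k - 5)*(k - 3)*(k^3 - 5*k^2 + 3*k + 9) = (k - 5)*(k - 3)^2*(k^2 - 2*k - 3) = (k - 5)*(k - 3)^2*(k + 1)*(k - 3)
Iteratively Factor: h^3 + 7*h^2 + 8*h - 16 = (h + 4)*(h^2 + 3*h - 4) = (h - 1)*(h + 4)*(h + 4)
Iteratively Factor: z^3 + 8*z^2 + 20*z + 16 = (z + 2)*(z^2 + 6*z + 8) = (z + 2)*(z + 4)*(z + 2)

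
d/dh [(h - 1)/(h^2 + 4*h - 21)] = (h^2 + 4*h - 2*(h - 1)*(h + 2) - 21)/(h^2 + 4*h - 21)^2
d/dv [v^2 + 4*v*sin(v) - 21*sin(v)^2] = 4*v*cos(v) + 2*v + 4*sin(v) - 21*sin(2*v)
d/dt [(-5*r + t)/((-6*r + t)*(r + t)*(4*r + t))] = 2*(-77*r^3 - 5*r^2*t + 8*r*t^2 - t^3)/(576*r^6 + 1248*r^5*t + 724*r^4*t^2 + 4*r^3*t^3 - 51*r^2*t^4 - 2*r*t^5 + t^6)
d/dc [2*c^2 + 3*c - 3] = 4*c + 3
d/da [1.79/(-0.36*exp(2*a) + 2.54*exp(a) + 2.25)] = (1.2888*exp(a) - 4.5466)*exp(a)/(-0.36*exp(2*a) + 2.54*exp(a) + 2.25)^2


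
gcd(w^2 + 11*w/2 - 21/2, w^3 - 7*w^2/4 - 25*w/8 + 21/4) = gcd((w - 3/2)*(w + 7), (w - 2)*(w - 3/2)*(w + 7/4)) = w - 3/2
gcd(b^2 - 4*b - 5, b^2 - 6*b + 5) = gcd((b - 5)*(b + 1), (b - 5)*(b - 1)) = b - 5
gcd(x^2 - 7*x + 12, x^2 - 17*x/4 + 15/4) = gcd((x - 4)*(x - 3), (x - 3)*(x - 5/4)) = x - 3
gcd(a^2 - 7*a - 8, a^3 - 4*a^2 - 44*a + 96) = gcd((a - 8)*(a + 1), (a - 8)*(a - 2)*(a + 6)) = a - 8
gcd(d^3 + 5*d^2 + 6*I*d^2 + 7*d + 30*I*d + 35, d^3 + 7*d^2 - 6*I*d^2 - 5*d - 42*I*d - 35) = d - I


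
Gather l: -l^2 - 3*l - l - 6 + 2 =-l^2 - 4*l - 4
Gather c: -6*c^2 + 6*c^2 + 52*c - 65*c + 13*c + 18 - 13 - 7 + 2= 0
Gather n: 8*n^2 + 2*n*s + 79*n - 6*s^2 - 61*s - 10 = 8*n^2 + n*(2*s + 79) - 6*s^2 - 61*s - 10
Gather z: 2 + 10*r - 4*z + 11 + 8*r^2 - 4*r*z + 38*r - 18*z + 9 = 8*r^2 + 48*r + z*(-4*r - 22) + 22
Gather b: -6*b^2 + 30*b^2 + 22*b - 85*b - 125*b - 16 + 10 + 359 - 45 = 24*b^2 - 188*b + 308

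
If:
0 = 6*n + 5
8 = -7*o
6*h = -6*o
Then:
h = 8/7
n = -5/6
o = -8/7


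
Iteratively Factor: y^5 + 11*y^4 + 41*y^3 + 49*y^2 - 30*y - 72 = (y + 3)*(y^4 + 8*y^3 + 17*y^2 - 2*y - 24) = (y + 2)*(y + 3)*(y^3 + 6*y^2 + 5*y - 12) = (y - 1)*(y + 2)*(y + 3)*(y^2 + 7*y + 12) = (y - 1)*(y + 2)*(y + 3)*(y + 4)*(y + 3)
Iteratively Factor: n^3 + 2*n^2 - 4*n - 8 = (n - 2)*(n^2 + 4*n + 4) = (n - 2)*(n + 2)*(n + 2)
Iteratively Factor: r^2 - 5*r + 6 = (r - 2)*(r - 3)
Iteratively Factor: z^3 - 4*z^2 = (z)*(z^2 - 4*z) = z^2*(z - 4)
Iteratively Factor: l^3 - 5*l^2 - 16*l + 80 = (l - 5)*(l^2 - 16) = (l - 5)*(l - 4)*(l + 4)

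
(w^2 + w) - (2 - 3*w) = w^2 + 4*w - 2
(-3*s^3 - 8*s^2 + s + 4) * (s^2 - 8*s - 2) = -3*s^5 + 16*s^4 + 71*s^3 + 12*s^2 - 34*s - 8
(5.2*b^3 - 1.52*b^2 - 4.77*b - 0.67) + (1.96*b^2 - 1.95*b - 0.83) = 5.2*b^3 + 0.44*b^2 - 6.72*b - 1.5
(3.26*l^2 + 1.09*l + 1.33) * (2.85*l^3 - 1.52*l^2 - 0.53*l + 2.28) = 9.291*l^5 - 1.8487*l^4 + 0.4059*l^3 + 4.8335*l^2 + 1.7803*l + 3.0324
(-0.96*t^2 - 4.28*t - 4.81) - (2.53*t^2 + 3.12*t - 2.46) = -3.49*t^2 - 7.4*t - 2.35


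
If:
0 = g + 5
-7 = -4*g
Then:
No Solution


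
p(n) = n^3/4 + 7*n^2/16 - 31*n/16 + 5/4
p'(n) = 3*n^2/4 + 7*n/8 - 31/16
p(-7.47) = -64.07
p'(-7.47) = 33.38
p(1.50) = 0.17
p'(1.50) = 1.06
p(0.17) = 0.93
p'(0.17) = -1.77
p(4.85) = 30.67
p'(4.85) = 19.95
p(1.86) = 0.77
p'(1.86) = 2.28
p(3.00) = 6.12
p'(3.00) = 7.44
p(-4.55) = -4.43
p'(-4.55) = 9.61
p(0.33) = 0.67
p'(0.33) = -1.57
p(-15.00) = -715.00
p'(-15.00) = 153.69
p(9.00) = 201.50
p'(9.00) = 66.69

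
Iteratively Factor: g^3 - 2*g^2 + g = (g - 1)*(g^2 - g) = (g - 1)^2*(g)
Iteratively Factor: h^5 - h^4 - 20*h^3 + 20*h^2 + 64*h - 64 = (h + 2)*(h^4 - 3*h^3 - 14*h^2 + 48*h - 32) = (h - 1)*(h + 2)*(h^3 - 2*h^2 - 16*h + 32) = (h - 1)*(h + 2)*(h + 4)*(h^2 - 6*h + 8) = (h - 2)*(h - 1)*(h + 2)*(h + 4)*(h - 4)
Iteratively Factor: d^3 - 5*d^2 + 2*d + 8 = (d - 2)*(d^2 - 3*d - 4) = (d - 4)*(d - 2)*(d + 1)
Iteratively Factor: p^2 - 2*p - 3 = (p - 3)*(p + 1)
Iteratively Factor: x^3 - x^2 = (x)*(x^2 - x) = x*(x - 1)*(x)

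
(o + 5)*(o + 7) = o^2 + 12*o + 35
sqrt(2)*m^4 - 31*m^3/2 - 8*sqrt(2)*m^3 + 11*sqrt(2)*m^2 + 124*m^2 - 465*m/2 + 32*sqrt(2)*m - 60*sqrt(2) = (m - 5)*(m - 3)*(m - 8*sqrt(2))*(sqrt(2)*m + 1/2)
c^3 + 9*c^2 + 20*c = c*(c + 4)*(c + 5)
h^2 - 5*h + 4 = (h - 4)*(h - 1)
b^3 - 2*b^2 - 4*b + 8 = (b - 2)^2*(b + 2)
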